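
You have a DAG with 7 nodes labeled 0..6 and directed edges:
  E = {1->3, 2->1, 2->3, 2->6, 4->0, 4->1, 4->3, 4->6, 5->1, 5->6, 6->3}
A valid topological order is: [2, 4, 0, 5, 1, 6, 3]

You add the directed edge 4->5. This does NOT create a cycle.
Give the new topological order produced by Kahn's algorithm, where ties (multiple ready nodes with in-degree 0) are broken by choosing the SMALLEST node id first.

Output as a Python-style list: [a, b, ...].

Answer: [2, 4, 0, 5, 1, 6, 3]

Derivation:
Old toposort: [2, 4, 0, 5, 1, 6, 3]
Added edge: 4->5
Position of 4 (1) < position of 5 (3). Old order still valid.
Run Kahn's algorithm (break ties by smallest node id):
  initial in-degrees: [1, 3, 0, 4, 0, 1, 3]
  ready (indeg=0): [2, 4]
  pop 2: indeg[1]->2; indeg[3]->3; indeg[6]->2 | ready=[4] | order so far=[2]
  pop 4: indeg[0]->0; indeg[1]->1; indeg[3]->2; indeg[5]->0; indeg[6]->1 | ready=[0, 5] | order so far=[2, 4]
  pop 0: no out-edges | ready=[5] | order so far=[2, 4, 0]
  pop 5: indeg[1]->0; indeg[6]->0 | ready=[1, 6] | order so far=[2, 4, 0, 5]
  pop 1: indeg[3]->1 | ready=[6] | order so far=[2, 4, 0, 5, 1]
  pop 6: indeg[3]->0 | ready=[3] | order so far=[2, 4, 0, 5, 1, 6]
  pop 3: no out-edges | ready=[] | order so far=[2, 4, 0, 5, 1, 6, 3]
  Result: [2, 4, 0, 5, 1, 6, 3]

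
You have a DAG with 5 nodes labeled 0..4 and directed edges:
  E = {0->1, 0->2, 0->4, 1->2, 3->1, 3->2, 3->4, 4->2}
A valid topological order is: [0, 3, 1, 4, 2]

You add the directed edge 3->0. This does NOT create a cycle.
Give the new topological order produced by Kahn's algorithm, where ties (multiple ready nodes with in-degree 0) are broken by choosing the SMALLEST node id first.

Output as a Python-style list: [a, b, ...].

Old toposort: [0, 3, 1, 4, 2]
Added edge: 3->0
Position of 3 (1) > position of 0 (0). Must reorder: 3 must now come before 0.
Run Kahn's algorithm (break ties by smallest node id):
  initial in-degrees: [1, 2, 4, 0, 2]
  ready (indeg=0): [3]
  pop 3: indeg[0]->0; indeg[1]->1; indeg[2]->3; indeg[4]->1 | ready=[0] | order so far=[3]
  pop 0: indeg[1]->0; indeg[2]->2; indeg[4]->0 | ready=[1, 4] | order so far=[3, 0]
  pop 1: indeg[2]->1 | ready=[4] | order so far=[3, 0, 1]
  pop 4: indeg[2]->0 | ready=[2] | order so far=[3, 0, 1, 4]
  pop 2: no out-edges | ready=[] | order so far=[3, 0, 1, 4, 2]
  Result: [3, 0, 1, 4, 2]

Answer: [3, 0, 1, 4, 2]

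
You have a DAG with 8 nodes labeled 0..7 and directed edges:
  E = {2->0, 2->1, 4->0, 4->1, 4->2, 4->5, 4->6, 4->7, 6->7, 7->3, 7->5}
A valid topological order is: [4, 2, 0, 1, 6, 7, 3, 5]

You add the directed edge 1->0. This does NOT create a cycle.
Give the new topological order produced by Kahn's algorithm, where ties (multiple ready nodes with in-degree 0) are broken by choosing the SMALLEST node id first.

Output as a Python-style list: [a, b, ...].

Old toposort: [4, 2, 0, 1, 6, 7, 3, 5]
Added edge: 1->0
Position of 1 (3) > position of 0 (2). Must reorder: 1 must now come before 0.
Run Kahn's algorithm (break ties by smallest node id):
  initial in-degrees: [3, 2, 1, 1, 0, 2, 1, 2]
  ready (indeg=0): [4]
  pop 4: indeg[0]->2; indeg[1]->1; indeg[2]->0; indeg[5]->1; indeg[6]->0; indeg[7]->1 | ready=[2, 6] | order so far=[4]
  pop 2: indeg[0]->1; indeg[1]->0 | ready=[1, 6] | order so far=[4, 2]
  pop 1: indeg[0]->0 | ready=[0, 6] | order so far=[4, 2, 1]
  pop 0: no out-edges | ready=[6] | order so far=[4, 2, 1, 0]
  pop 6: indeg[7]->0 | ready=[7] | order so far=[4, 2, 1, 0, 6]
  pop 7: indeg[3]->0; indeg[5]->0 | ready=[3, 5] | order so far=[4, 2, 1, 0, 6, 7]
  pop 3: no out-edges | ready=[5] | order so far=[4, 2, 1, 0, 6, 7, 3]
  pop 5: no out-edges | ready=[] | order so far=[4, 2, 1, 0, 6, 7, 3, 5]
  Result: [4, 2, 1, 0, 6, 7, 3, 5]

Answer: [4, 2, 1, 0, 6, 7, 3, 5]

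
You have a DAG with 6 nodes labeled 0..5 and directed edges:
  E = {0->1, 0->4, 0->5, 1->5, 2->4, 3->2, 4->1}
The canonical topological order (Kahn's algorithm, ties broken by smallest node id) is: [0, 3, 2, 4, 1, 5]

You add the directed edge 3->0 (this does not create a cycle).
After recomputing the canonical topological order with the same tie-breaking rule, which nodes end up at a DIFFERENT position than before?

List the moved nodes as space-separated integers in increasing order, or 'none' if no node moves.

Old toposort: [0, 3, 2, 4, 1, 5]
Added edge 3->0
Recompute Kahn (smallest-id tiebreak):
  initial in-degrees: [1, 2, 1, 0, 2, 2]
  ready (indeg=0): [3]
  pop 3: indeg[0]->0; indeg[2]->0 | ready=[0, 2] | order so far=[3]
  pop 0: indeg[1]->1; indeg[4]->1; indeg[5]->1 | ready=[2] | order so far=[3, 0]
  pop 2: indeg[4]->0 | ready=[4] | order so far=[3, 0, 2]
  pop 4: indeg[1]->0 | ready=[1] | order so far=[3, 0, 2, 4]
  pop 1: indeg[5]->0 | ready=[5] | order so far=[3, 0, 2, 4, 1]
  pop 5: no out-edges | ready=[] | order so far=[3, 0, 2, 4, 1, 5]
New canonical toposort: [3, 0, 2, 4, 1, 5]
Compare positions:
  Node 0: index 0 -> 1 (moved)
  Node 1: index 4 -> 4 (same)
  Node 2: index 2 -> 2 (same)
  Node 3: index 1 -> 0 (moved)
  Node 4: index 3 -> 3 (same)
  Node 5: index 5 -> 5 (same)
Nodes that changed position: 0 3

Answer: 0 3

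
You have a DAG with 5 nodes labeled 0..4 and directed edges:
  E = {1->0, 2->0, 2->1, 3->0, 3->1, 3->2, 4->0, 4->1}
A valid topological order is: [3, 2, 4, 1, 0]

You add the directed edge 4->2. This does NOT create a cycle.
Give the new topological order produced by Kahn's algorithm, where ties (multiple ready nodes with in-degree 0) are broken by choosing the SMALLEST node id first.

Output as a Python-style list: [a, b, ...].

Old toposort: [3, 2, 4, 1, 0]
Added edge: 4->2
Position of 4 (2) > position of 2 (1). Must reorder: 4 must now come before 2.
Run Kahn's algorithm (break ties by smallest node id):
  initial in-degrees: [4, 3, 2, 0, 0]
  ready (indeg=0): [3, 4]
  pop 3: indeg[0]->3; indeg[1]->2; indeg[2]->1 | ready=[4] | order so far=[3]
  pop 4: indeg[0]->2; indeg[1]->1; indeg[2]->0 | ready=[2] | order so far=[3, 4]
  pop 2: indeg[0]->1; indeg[1]->0 | ready=[1] | order so far=[3, 4, 2]
  pop 1: indeg[0]->0 | ready=[0] | order so far=[3, 4, 2, 1]
  pop 0: no out-edges | ready=[] | order so far=[3, 4, 2, 1, 0]
  Result: [3, 4, 2, 1, 0]

Answer: [3, 4, 2, 1, 0]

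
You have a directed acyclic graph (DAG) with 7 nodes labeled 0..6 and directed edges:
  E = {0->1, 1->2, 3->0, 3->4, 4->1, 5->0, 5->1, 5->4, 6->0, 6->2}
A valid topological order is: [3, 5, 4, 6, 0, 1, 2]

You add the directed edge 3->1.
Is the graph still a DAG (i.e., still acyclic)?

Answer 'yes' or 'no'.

Given toposort: [3, 5, 4, 6, 0, 1, 2]
Position of 3: index 0; position of 1: index 5
New edge 3->1: forward
Forward edge: respects the existing order. Still a DAG, same toposort still valid.
Still a DAG? yes

Answer: yes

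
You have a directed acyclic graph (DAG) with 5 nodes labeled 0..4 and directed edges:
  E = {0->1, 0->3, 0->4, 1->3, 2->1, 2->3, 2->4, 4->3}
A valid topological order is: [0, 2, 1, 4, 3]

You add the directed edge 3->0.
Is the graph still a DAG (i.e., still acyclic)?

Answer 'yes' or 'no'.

Given toposort: [0, 2, 1, 4, 3]
Position of 3: index 4; position of 0: index 0
New edge 3->0: backward (u after v in old order)
Backward edge: old toposort is now invalid. Check if this creates a cycle.
Does 0 already reach 3? Reachable from 0: [0, 1, 3, 4]. YES -> cycle!
Still a DAG? no

Answer: no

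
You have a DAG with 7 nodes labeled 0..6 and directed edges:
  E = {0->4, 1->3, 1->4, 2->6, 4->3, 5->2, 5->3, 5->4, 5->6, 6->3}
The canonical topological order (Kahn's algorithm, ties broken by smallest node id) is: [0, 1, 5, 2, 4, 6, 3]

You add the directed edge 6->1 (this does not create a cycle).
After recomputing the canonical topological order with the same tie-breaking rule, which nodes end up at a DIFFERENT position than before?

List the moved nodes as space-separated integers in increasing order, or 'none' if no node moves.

Old toposort: [0, 1, 5, 2, 4, 6, 3]
Added edge 6->1
Recompute Kahn (smallest-id tiebreak):
  initial in-degrees: [0, 1, 1, 4, 3, 0, 2]
  ready (indeg=0): [0, 5]
  pop 0: indeg[4]->2 | ready=[5] | order so far=[0]
  pop 5: indeg[2]->0; indeg[3]->3; indeg[4]->1; indeg[6]->1 | ready=[2] | order so far=[0, 5]
  pop 2: indeg[6]->0 | ready=[6] | order so far=[0, 5, 2]
  pop 6: indeg[1]->0; indeg[3]->2 | ready=[1] | order so far=[0, 5, 2, 6]
  pop 1: indeg[3]->1; indeg[4]->0 | ready=[4] | order so far=[0, 5, 2, 6, 1]
  pop 4: indeg[3]->0 | ready=[3] | order so far=[0, 5, 2, 6, 1, 4]
  pop 3: no out-edges | ready=[] | order so far=[0, 5, 2, 6, 1, 4, 3]
New canonical toposort: [0, 5, 2, 6, 1, 4, 3]
Compare positions:
  Node 0: index 0 -> 0 (same)
  Node 1: index 1 -> 4 (moved)
  Node 2: index 3 -> 2 (moved)
  Node 3: index 6 -> 6 (same)
  Node 4: index 4 -> 5 (moved)
  Node 5: index 2 -> 1 (moved)
  Node 6: index 5 -> 3 (moved)
Nodes that changed position: 1 2 4 5 6

Answer: 1 2 4 5 6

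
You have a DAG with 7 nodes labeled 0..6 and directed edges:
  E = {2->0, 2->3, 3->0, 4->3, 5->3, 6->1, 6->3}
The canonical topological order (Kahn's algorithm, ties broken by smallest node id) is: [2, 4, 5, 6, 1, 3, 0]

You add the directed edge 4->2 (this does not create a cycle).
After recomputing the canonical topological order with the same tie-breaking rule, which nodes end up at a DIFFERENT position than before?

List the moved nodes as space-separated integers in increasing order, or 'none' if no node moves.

Old toposort: [2, 4, 5, 6, 1, 3, 0]
Added edge 4->2
Recompute Kahn (smallest-id tiebreak):
  initial in-degrees: [2, 1, 1, 4, 0, 0, 0]
  ready (indeg=0): [4, 5, 6]
  pop 4: indeg[2]->0; indeg[3]->3 | ready=[2, 5, 6] | order so far=[4]
  pop 2: indeg[0]->1; indeg[3]->2 | ready=[5, 6] | order so far=[4, 2]
  pop 5: indeg[3]->1 | ready=[6] | order so far=[4, 2, 5]
  pop 6: indeg[1]->0; indeg[3]->0 | ready=[1, 3] | order so far=[4, 2, 5, 6]
  pop 1: no out-edges | ready=[3] | order so far=[4, 2, 5, 6, 1]
  pop 3: indeg[0]->0 | ready=[0] | order so far=[4, 2, 5, 6, 1, 3]
  pop 0: no out-edges | ready=[] | order so far=[4, 2, 5, 6, 1, 3, 0]
New canonical toposort: [4, 2, 5, 6, 1, 3, 0]
Compare positions:
  Node 0: index 6 -> 6 (same)
  Node 1: index 4 -> 4 (same)
  Node 2: index 0 -> 1 (moved)
  Node 3: index 5 -> 5 (same)
  Node 4: index 1 -> 0 (moved)
  Node 5: index 2 -> 2 (same)
  Node 6: index 3 -> 3 (same)
Nodes that changed position: 2 4

Answer: 2 4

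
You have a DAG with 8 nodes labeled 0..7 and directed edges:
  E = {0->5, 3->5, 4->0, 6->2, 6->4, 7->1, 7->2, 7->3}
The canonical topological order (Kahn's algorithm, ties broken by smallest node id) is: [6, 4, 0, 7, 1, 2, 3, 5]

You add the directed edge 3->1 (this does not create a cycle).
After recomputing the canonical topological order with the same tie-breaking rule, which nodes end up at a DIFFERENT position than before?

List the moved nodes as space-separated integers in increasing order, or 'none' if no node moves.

Answer: 1 2 3

Derivation:
Old toposort: [6, 4, 0, 7, 1, 2, 3, 5]
Added edge 3->1
Recompute Kahn (smallest-id tiebreak):
  initial in-degrees: [1, 2, 2, 1, 1, 2, 0, 0]
  ready (indeg=0): [6, 7]
  pop 6: indeg[2]->1; indeg[4]->0 | ready=[4, 7] | order so far=[6]
  pop 4: indeg[0]->0 | ready=[0, 7] | order so far=[6, 4]
  pop 0: indeg[5]->1 | ready=[7] | order so far=[6, 4, 0]
  pop 7: indeg[1]->1; indeg[2]->0; indeg[3]->0 | ready=[2, 3] | order so far=[6, 4, 0, 7]
  pop 2: no out-edges | ready=[3] | order so far=[6, 4, 0, 7, 2]
  pop 3: indeg[1]->0; indeg[5]->0 | ready=[1, 5] | order so far=[6, 4, 0, 7, 2, 3]
  pop 1: no out-edges | ready=[5] | order so far=[6, 4, 0, 7, 2, 3, 1]
  pop 5: no out-edges | ready=[] | order so far=[6, 4, 0, 7, 2, 3, 1, 5]
New canonical toposort: [6, 4, 0, 7, 2, 3, 1, 5]
Compare positions:
  Node 0: index 2 -> 2 (same)
  Node 1: index 4 -> 6 (moved)
  Node 2: index 5 -> 4 (moved)
  Node 3: index 6 -> 5 (moved)
  Node 4: index 1 -> 1 (same)
  Node 5: index 7 -> 7 (same)
  Node 6: index 0 -> 0 (same)
  Node 7: index 3 -> 3 (same)
Nodes that changed position: 1 2 3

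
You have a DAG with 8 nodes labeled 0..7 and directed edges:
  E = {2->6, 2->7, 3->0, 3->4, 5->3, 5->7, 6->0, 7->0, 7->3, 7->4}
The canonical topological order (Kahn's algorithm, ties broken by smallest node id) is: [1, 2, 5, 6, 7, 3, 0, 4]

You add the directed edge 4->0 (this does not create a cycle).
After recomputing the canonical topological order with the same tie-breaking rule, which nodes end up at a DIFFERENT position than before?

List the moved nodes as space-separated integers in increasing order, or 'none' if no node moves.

Old toposort: [1, 2, 5, 6, 7, 3, 0, 4]
Added edge 4->0
Recompute Kahn (smallest-id tiebreak):
  initial in-degrees: [4, 0, 0, 2, 2, 0, 1, 2]
  ready (indeg=0): [1, 2, 5]
  pop 1: no out-edges | ready=[2, 5] | order so far=[1]
  pop 2: indeg[6]->0; indeg[7]->1 | ready=[5, 6] | order so far=[1, 2]
  pop 5: indeg[3]->1; indeg[7]->0 | ready=[6, 7] | order so far=[1, 2, 5]
  pop 6: indeg[0]->3 | ready=[7] | order so far=[1, 2, 5, 6]
  pop 7: indeg[0]->2; indeg[3]->0; indeg[4]->1 | ready=[3] | order so far=[1, 2, 5, 6, 7]
  pop 3: indeg[0]->1; indeg[4]->0 | ready=[4] | order so far=[1, 2, 5, 6, 7, 3]
  pop 4: indeg[0]->0 | ready=[0] | order so far=[1, 2, 5, 6, 7, 3, 4]
  pop 0: no out-edges | ready=[] | order so far=[1, 2, 5, 6, 7, 3, 4, 0]
New canonical toposort: [1, 2, 5, 6, 7, 3, 4, 0]
Compare positions:
  Node 0: index 6 -> 7 (moved)
  Node 1: index 0 -> 0 (same)
  Node 2: index 1 -> 1 (same)
  Node 3: index 5 -> 5 (same)
  Node 4: index 7 -> 6 (moved)
  Node 5: index 2 -> 2 (same)
  Node 6: index 3 -> 3 (same)
  Node 7: index 4 -> 4 (same)
Nodes that changed position: 0 4

Answer: 0 4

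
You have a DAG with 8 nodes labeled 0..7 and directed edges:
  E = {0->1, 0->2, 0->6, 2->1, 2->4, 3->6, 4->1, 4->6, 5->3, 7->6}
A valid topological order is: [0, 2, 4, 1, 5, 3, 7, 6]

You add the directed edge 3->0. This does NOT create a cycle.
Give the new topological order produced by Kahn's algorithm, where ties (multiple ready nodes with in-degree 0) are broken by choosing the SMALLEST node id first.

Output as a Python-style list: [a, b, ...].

Old toposort: [0, 2, 4, 1, 5, 3, 7, 6]
Added edge: 3->0
Position of 3 (5) > position of 0 (0). Must reorder: 3 must now come before 0.
Run Kahn's algorithm (break ties by smallest node id):
  initial in-degrees: [1, 3, 1, 1, 1, 0, 4, 0]
  ready (indeg=0): [5, 7]
  pop 5: indeg[3]->0 | ready=[3, 7] | order so far=[5]
  pop 3: indeg[0]->0; indeg[6]->3 | ready=[0, 7] | order so far=[5, 3]
  pop 0: indeg[1]->2; indeg[2]->0; indeg[6]->2 | ready=[2, 7] | order so far=[5, 3, 0]
  pop 2: indeg[1]->1; indeg[4]->0 | ready=[4, 7] | order so far=[5, 3, 0, 2]
  pop 4: indeg[1]->0; indeg[6]->1 | ready=[1, 7] | order so far=[5, 3, 0, 2, 4]
  pop 1: no out-edges | ready=[7] | order so far=[5, 3, 0, 2, 4, 1]
  pop 7: indeg[6]->0 | ready=[6] | order so far=[5, 3, 0, 2, 4, 1, 7]
  pop 6: no out-edges | ready=[] | order so far=[5, 3, 0, 2, 4, 1, 7, 6]
  Result: [5, 3, 0, 2, 4, 1, 7, 6]

Answer: [5, 3, 0, 2, 4, 1, 7, 6]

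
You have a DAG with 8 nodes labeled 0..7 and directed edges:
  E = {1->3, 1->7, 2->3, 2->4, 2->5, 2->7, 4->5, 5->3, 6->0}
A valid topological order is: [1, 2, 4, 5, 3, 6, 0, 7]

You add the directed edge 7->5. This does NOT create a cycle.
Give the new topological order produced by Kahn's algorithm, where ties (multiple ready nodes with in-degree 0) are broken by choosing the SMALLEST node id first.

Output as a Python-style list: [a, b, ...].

Answer: [1, 2, 4, 6, 0, 7, 5, 3]

Derivation:
Old toposort: [1, 2, 4, 5, 3, 6, 0, 7]
Added edge: 7->5
Position of 7 (7) > position of 5 (3). Must reorder: 7 must now come before 5.
Run Kahn's algorithm (break ties by smallest node id):
  initial in-degrees: [1, 0, 0, 3, 1, 3, 0, 2]
  ready (indeg=0): [1, 2, 6]
  pop 1: indeg[3]->2; indeg[7]->1 | ready=[2, 6] | order so far=[1]
  pop 2: indeg[3]->1; indeg[4]->0; indeg[5]->2; indeg[7]->0 | ready=[4, 6, 7] | order so far=[1, 2]
  pop 4: indeg[5]->1 | ready=[6, 7] | order so far=[1, 2, 4]
  pop 6: indeg[0]->0 | ready=[0, 7] | order so far=[1, 2, 4, 6]
  pop 0: no out-edges | ready=[7] | order so far=[1, 2, 4, 6, 0]
  pop 7: indeg[5]->0 | ready=[5] | order so far=[1, 2, 4, 6, 0, 7]
  pop 5: indeg[3]->0 | ready=[3] | order so far=[1, 2, 4, 6, 0, 7, 5]
  pop 3: no out-edges | ready=[] | order so far=[1, 2, 4, 6, 0, 7, 5, 3]
  Result: [1, 2, 4, 6, 0, 7, 5, 3]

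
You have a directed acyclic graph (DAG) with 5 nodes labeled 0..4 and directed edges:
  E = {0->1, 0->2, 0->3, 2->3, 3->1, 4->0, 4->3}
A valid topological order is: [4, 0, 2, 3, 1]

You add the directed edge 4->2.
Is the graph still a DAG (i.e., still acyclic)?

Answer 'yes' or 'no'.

Given toposort: [4, 0, 2, 3, 1]
Position of 4: index 0; position of 2: index 2
New edge 4->2: forward
Forward edge: respects the existing order. Still a DAG, same toposort still valid.
Still a DAG? yes

Answer: yes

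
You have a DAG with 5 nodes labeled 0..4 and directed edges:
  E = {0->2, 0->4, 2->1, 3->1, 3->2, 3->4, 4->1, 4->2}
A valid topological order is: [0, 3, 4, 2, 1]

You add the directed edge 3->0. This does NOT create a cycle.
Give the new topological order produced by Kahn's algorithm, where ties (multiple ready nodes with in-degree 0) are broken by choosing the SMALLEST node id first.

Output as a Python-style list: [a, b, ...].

Old toposort: [0, 3, 4, 2, 1]
Added edge: 3->0
Position of 3 (1) > position of 0 (0). Must reorder: 3 must now come before 0.
Run Kahn's algorithm (break ties by smallest node id):
  initial in-degrees: [1, 3, 3, 0, 2]
  ready (indeg=0): [3]
  pop 3: indeg[0]->0; indeg[1]->2; indeg[2]->2; indeg[4]->1 | ready=[0] | order so far=[3]
  pop 0: indeg[2]->1; indeg[4]->0 | ready=[4] | order so far=[3, 0]
  pop 4: indeg[1]->1; indeg[2]->0 | ready=[2] | order so far=[3, 0, 4]
  pop 2: indeg[1]->0 | ready=[1] | order so far=[3, 0, 4, 2]
  pop 1: no out-edges | ready=[] | order so far=[3, 0, 4, 2, 1]
  Result: [3, 0, 4, 2, 1]

Answer: [3, 0, 4, 2, 1]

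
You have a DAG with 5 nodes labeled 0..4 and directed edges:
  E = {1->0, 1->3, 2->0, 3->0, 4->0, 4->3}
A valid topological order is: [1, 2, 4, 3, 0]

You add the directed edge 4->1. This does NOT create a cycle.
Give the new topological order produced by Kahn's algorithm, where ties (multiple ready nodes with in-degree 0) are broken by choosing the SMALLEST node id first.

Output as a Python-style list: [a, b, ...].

Old toposort: [1, 2, 4, 3, 0]
Added edge: 4->1
Position of 4 (2) > position of 1 (0). Must reorder: 4 must now come before 1.
Run Kahn's algorithm (break ties by smallest node id):
  initial in-degrees: [4, 1, 0, 2, 0]
  ready (indeg=0): [2, 4]
  pop 2: indeg[0]->3 | ready=[4] | order so far=[2]
  pop 4: indeg[0]->2; indeg[1]->0; indeg[3]->1 | ready=[1] | order so far=[2, 4]
  pop 1: indeg[0]->1; indeg[3]->0 | ready=[3] | order so far=[2, 4, 1]
  pop 3: indeg[0]->0 | ready=[0] | order so far=[2, 4, 1, 3]
  pop 0: no out-edges | ready=[] | order so far=[2, 4, 1, 3, 0]
  Result: [2, 4, 1, 3, 0]

Answer: [2, 4, 1, 3, 0]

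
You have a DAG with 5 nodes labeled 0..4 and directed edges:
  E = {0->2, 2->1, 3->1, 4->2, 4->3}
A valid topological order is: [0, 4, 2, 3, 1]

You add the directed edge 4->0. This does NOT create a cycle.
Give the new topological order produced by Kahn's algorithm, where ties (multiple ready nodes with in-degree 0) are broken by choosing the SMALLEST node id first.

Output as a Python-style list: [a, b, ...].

Old toposort: [0, 4, 2, 3, 1]
Added edge: 4->0
Position of 4 (1) > position of 0 (0). Must reorder: 4 must now come before 0.
Run Kahn's algorithm (break ties by smallest node id):
  initial in-degrees: [1, 2, 2, 1, 0]
  ready (indeg=0): [4]
  pop 4: indeg[0]->0; indeg[2]->1; indeg[3]->0 | ready=[0, 3] | order so far=[4]
  pop 0: indeg[2]->0 | ready=[2, 3] | order so far=[4, 0]
  pop 2: indeg[1]->1 | ready=[3] | order so far=[4, 0, 2]
  pop 3: indeg[1]->0 | ready=[1] | order so far=[4, 0, 2, 3]
  pop 1: no out-edges | ready=[] | order so far=[4, 0, 2, 3, 1]
  Result: [4, 0, 2, 3, 1]

Answer: [4, 0, 2, 3, 1]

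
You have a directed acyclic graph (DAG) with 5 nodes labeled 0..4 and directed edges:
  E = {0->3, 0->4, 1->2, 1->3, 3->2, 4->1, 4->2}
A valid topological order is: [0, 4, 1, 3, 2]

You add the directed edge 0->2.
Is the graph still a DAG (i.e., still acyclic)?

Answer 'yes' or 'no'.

Given toposort: [0, 4, 1, 3, 2]
Position of 0: index 0; position of 2: index 4
New edge 0->2: forward
Forward edge: respects the existing order. Still a DAG, same toposort still valid.
Still a DAG? yes

Answer: yes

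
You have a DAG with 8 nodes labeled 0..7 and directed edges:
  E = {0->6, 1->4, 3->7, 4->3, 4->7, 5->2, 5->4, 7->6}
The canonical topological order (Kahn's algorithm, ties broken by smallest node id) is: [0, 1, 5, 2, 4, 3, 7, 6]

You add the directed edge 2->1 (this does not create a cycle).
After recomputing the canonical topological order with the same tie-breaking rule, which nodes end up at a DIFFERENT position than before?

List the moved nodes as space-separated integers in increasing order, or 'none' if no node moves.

Answer: 1 2 5

Derivation:
Old toposort: [0, 1, 5, 2, 4, 3, 7, 6]
Added edge 2->1
Recompute Kahn (smallest-id tiebreak):
  initial in-degrees: [0, 1, 1, 1, 2, 0, 2, 2]
  ready (indeg=0): [0, 5]
  pop 0: indeg[6]->1 | ready=[5] | order so far=[0]
  pop 5: indeg[2]->0; indeg[4]->1 | ready=[2] | order so far=[0, 5]
  pop 2: indeg[1]->0 | ready=[1] | order so far=[0, 5, 2]
  pop 1: indeg[4]->0 | ready=[4] | order so far=[0, 5, 2, 1]
  pop 4: indeg[3]->0; indeg[7]->1 | ready=[3] | order so far=[0, 5, 2, 1, 4]
  pop 3: indeg[7]->0 | ready=[7] | order so far=[0, 5, 2, 1, 4, 3]
  pop 7: indeg[6]->0 | ready=[6] | order so far=[0, 5, 2, 1, 4, 3, 7]
  pop 6: no out-edges | ready=[] | order so far=[0, 5, 2, 1, 4, 3, 7, 6]
New canonical toposort: [0, 5, 2, 1, 4, 3, 7, 6]
Compare positions:
  Node 0: index 0 -> 0 (same)
  Node 1: index 1 -> 3 (moved)
  Node 2: index 3 -> 2 (moved)
  Node 3: index 5 -> 5 (same)
  Node 4: index 4 -> 4 (same)
  Node 5: index 2 -> 1 (moved)
  Node 6: index 7 -> 7 (same)
  Node 7: index 6 -> 6 (same)
Nodes that changed position: 1 2 5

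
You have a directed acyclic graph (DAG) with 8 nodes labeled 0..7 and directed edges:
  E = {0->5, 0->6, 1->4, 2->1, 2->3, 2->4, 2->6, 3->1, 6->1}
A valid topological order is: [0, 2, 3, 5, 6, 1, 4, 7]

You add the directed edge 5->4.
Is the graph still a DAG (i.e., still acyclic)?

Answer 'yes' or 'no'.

Answer: yes

Derivation:
Given toposort: [0, 2, 3, 5, 6, 1, 4, 7]
Position of 5: index 3; position of 4: index 6
New edge 5->4: forward
Forward edge: respects the existing order. Still a DAG, same toposort still valid.
Still a DAG? yes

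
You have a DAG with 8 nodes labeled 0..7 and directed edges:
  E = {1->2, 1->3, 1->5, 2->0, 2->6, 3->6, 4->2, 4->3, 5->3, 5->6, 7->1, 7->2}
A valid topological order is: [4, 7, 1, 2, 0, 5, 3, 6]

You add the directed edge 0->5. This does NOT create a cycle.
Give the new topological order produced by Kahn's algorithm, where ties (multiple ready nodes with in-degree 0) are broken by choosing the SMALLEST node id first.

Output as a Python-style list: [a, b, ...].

Answer: [4, 7, 1, 2, 0, 5, 3, 6]

Derivation:
Old toposort: [4, 7, 1, 2, 0, 5, 3, 6]
Added edge: 0->5
Position of 0 (4) < position of 5 (5). Old order still valid.
Run Kahn's algorithm (break ties by smallest node id):
  initial in-degrees: [1, 1, 3, 3, 0, 2, 3, 0]
  ready (indeg=0): [4, 7]
  pop 4: indeg[2]->2; indeg[3]->2 | ready=[7] | order so far=[4]
  pop 7: indeg[1]->0; indeg[2]->1 | ready=[1] | order so far=[4, 7]
  pop 1: indeg[2]->0; indeg[3]->1; indeg[5]->1 | ready=[2] | order so far=[4, 7, 1]
  pop 2: indeg[0]->0; indeg[6]->2 | ready=[0] | order so far=[4, 7, 1, 2]
  pop 0: indeg[5]->0 | ready=[5] | order so far=[4, 7, 1, 2, 0]
  pop 5: indeg[3]->0; indeg[6]->1 | ready=[3] | order so far=[4, 7, 1, 2, 0, 5]
  pop 3: indeg[6]->0 | ready=[6] | order so far=[4, 7, 1, 2, 0, 5, 3]
  pop 6: no out-edges | ready=[] | order so far=[4, 7, 1, 2, 0, 5, 3, 6]
  Result: [4, 7, 1, 2, 0, 5, 3, 6]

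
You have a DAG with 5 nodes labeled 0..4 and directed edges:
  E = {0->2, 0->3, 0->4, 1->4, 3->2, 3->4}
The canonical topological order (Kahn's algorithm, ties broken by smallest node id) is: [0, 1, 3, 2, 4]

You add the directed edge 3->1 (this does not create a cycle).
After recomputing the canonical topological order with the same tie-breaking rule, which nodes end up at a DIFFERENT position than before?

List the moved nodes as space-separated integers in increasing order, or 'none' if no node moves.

Old toposort: [0, 1, 3, 2, 4]
Added edge 3->1
Recompute Kahn (smallest-id tiebreak):
  initial in-degrees: [0, 1, 2, 1, 3]
  ready (indeg=0): [0]
  pop 0: indeg[2]->1; indeg[3]->0; indeg[4]->2 | ready=[3] | order so far=[0]
  pop 3: indeg[1]->0; indeg[2]->0; indeg[4]->1 | ready=[1, 2] | order so far=[0, 3]
  pop 1: indeg[4]->0 | ready=[2, 4] | order so far=[0, 3, 1]
  pop 2: no out-edges | ready=[4] | order so far=[0, 3, 1, 2]
  pop 4: no out-edges | ready=[] | order so far=[0, 3, 1, 2, 4]
New canonical toposort: [0, 3, 1, 2, 4]
Compare positions:
  Node 0: index 0 -> 0 (same)
  Node 1: index 1 -> 2 (moved)
  Node 2: index 3 -> 3 (same)
  Node 3: index 2 -> 1 (moved)
  Node 4: index 4 -> 4 (same)
Nodes that changed position: 1 3

Answer: 1 3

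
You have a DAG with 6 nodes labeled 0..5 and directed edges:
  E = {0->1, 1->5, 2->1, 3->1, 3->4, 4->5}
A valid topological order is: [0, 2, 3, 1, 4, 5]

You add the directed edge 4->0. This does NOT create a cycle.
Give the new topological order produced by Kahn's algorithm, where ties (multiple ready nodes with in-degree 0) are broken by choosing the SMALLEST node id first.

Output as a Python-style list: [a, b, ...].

Answer: [2, 3, 4, 0, 1, 5]

Derivation:
Old toposort: [0, 2, 3, 1, 4, 5]
Added edge: 4->0
Position of 4 (4) > position of 0 (0). Must reorder: 4 must now come before 0.
Run Kahn's algorithm (break ties by smallest node id):
  initial in-degrees: [1, 3, 0, 0, 1, 2]
  ready (indeg=0): [2, 3]
  pop 2: indeg[1]->2 | ready=[3] | order so far=[2]
  pop 3: indeg[1]->1; indeg[4]->0 | ready=[4] | order so far=[2, 3]
  pop 4: indeg[0]->0; indeg[5]->1 | ready=[0] | order so far=[2, 3, 4]
  pop 0: indeg[1]->0 | ready=[1] | order so far=[2, 3, 4, 0]
  pop 1: indeg[5]->0 | ready=[5] | order so far=[2, 3, 4, 0, 1]
  pop 5: no out-edges | ready=[] | order so far=[2, 3, 4, 0, 1, 5]
  Result: [2, 3, 4, 0, 1, 5]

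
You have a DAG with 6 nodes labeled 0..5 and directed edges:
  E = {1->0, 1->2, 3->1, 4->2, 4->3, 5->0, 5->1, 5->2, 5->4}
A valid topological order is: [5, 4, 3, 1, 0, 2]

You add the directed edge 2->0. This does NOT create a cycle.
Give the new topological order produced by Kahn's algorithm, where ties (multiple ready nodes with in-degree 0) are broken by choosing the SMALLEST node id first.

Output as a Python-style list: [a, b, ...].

Old toposort: [5, 4, 3, 1, 0, 2]
Added edge: 2->0
Position of 2 (5) > position of 0 (4). Must reorder: 2 must now come before 0.
Run Kahn's algorithm (break ties by smallest node id):
  initial in-degrees: [3, 2, 3, 1, 1, 0]
  ready (indeg=0): [5]
  pop 5: indeg[0]->2; indeg[1]->1; indeg[2]->2; indeg[4]->0 | ready=[4] | order so far=[5]
  pop 4: indeg[2]->1; indeg[3]->0 | ready=[3] | order so far=[5, 4]
  pop 3: indeg[1]->0 | ready=[1] | order so far=[5, 4, 3]
  pop 1: indeg[0]->1; indeg[2]->0 | ready=[2] | order so far=[5, 4, 3, 1]
  pop 2: indeg[0]->0 | ready=[0] | order so far=[5, 4, 3, 1, 2]
  pop 0: no out-edges | ready=[] | order so far=[5, 4, 3, 1, 2, 0]
  Result: [5, 4, 3, 1, 2, 0]

Answer: [5, 4, 3, 1, 2, 0]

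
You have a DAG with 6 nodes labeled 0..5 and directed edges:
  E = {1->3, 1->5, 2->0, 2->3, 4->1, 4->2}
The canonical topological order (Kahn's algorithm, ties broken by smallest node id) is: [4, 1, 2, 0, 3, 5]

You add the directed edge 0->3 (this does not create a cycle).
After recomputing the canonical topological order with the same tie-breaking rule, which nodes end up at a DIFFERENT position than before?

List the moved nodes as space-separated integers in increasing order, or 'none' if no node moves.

Old toposort: [4, 1, 2, 0, 3, 5]
Added edge 0->3
Recompute Kahn (smallest-id tiebreak):
  initial in-degrees: [1, 1, 1, 3, 0, 1]
  ready (indeg=0): [4]
  pop 4: indeg[1]->0; indeg[2]->0 | ready=[1, 2] | order so far=[4]
  pop 1: indeg[3]->2; indeg[5]->0 | ready=[2, 5] | order so far=[4, 1]
  pop 2: indeg[0]->0; indeg[3]->1 | ready=[0, 5] | order so far=[4, 1, 2]
  pop 0: indeg[3]->0 | ready=[3, 5] | order so far=[4, 1, 2, 0]
  pop 3: no out-edges | ready=[5] | order so far=[4, 1, 2, 0, 3]
  pop 5: no out-edges | ready=[] | order so far=[4, 1, 2, 0, 3, 5]
New canonical toposort: [4, 1, 2, 0, 3, 5]
Compare positions:
  Node 0: index 3 -> 3 (same)
  Node 1: index 1 -> 1 (same)
  Node 2: index 2 -> 2 (same)
  Node 3: index 4 -> 4 (same)
  Node 4: index 0 -> 0 (same)
  Node 5: index 5 -> 5 (same)
Nodes that changed position: none

Answer: none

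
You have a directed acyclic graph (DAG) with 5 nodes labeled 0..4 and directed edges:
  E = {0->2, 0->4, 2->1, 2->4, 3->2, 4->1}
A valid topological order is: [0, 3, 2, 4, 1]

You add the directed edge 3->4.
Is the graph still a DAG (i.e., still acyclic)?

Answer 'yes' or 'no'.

Answer: yes

Derivation:
Given toposort: [0, 3, 2, 4, 1]
Position of 3: index 1; position of 4: index 3
New edge 3->4: forward
Forward edge: respects the existing order. Still a DAG, same toposort still valid.
Still a DAG? yes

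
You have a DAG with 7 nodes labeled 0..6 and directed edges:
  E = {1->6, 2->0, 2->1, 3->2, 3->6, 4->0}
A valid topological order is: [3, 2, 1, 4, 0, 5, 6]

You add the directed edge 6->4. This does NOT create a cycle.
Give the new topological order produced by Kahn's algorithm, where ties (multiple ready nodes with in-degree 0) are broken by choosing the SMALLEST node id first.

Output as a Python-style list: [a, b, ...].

Answer: [3, 2, 1, 5, 6, 4, 0]

Derivation:
Old toposort: [3, 2, 1, 4, 0, 5, 6]
Added edge: 6->4
Position of 6 (6) > position of 4 (3). Must reorder: 6 must now come before 4.
Run Kahn's algorithm (break ties by smallest node id):
  initial in-degrees: [2, 1, 1, 0, 1, 0, 2]
  ready (indeg=0): [3, 5]
  pop 3: indeg[2]->0; indeg[6]->1 | ready=[2, 5] | order so far=[3]
  pop 2: indeg[0]->1; indeg[1]->0 | ready=[1, 5] | order so far=[3, 2]
  pop 1: indeg[6]->0 | ready=[5, 6] | order so far=[3, 2, 1]
  pop 5: no out-edges | ready=[6] | order so far=[3, 2, 1, 5]
  pop 6: indeg[4]->0 | ready=[4] | order so far=[3, 2, 1, 5, 6]
  pop 4: indeg[0]->0 | ready=[0] | order so far=[3, 2, 1, 5, 6, 4]
  pop 0: no out-edges | ready=[] | order so far=[3, 2, 1, 5, 6, 4, 0]
  Result: [3, 2, 1, 5, 6, 4, 0]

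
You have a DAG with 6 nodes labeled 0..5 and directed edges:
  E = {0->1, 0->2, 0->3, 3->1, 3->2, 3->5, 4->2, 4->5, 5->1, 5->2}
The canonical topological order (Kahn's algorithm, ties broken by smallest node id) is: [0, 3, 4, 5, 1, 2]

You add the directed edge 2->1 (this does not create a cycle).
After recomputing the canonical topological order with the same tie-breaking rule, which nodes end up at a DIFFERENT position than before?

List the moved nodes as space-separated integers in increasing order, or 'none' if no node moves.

Old toposort: [0, 3, 4, 5, 1, 2]
Added edge 2->1
Recompute Kahn (smallest-id tiebreak):
  initial in-degrees: [0, 4, 4, 1, 0, 2]
  ready (indeg=0): [0, 4]
  pop 0: indeg[1]->3; indeg[2]->3; indeg[3]->0 | ready=[3, 4] | order so far=[0]
  pop 3: indeg[1]->2; indeg[2]->2; indeg[5]->1 | ready=[4] | order so far=[0, 3]
  pop 4: indeg[2]->1; indeg[5]->0 | ready=[5] | order so far=[0, 3, 4]
  pop 5: indeg[1]->1; indeg[2]->0 | ready=[2] | order so far=[0, 3, 4, 5]
  pop 2: indeg[1]->0 | ready=[1] | order so far=[0, 3, 4, 5, 2]
  pop 1: no out-edges | ready=[] | order so far=[0, 3, 4, 5, 2, 1]
New canonical toposort: [0, 3, 4, 5, 2, 1]
Compare positions:
  Node 0: index 0 -> 0 (same)
  Node 1: index 4 -> 5 (moved)
  Node 2: index 5 -> 4 (moved)
  Node 3: index 1 -> 1 (same)
  Node 4: index 2 -> 2 (same)
  Node 5: index 3 -> 3 (same)
Nodes that changed position: 1 2

Answer: 1 2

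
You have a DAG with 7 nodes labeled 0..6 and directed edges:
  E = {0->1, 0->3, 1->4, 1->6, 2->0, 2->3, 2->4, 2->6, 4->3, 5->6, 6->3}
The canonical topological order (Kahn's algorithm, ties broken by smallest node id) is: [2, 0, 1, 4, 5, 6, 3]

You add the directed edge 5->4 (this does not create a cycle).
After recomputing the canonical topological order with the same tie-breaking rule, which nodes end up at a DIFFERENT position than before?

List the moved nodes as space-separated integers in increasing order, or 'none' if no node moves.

Old toposort: [2, 0, 1, 4, 5, 6, 3]
Added edge 5->4
Recompute Kahn (smallest-id tiebreak):
  initial in-degrees: [1, 1, 0, 4, 3, 0, 3]
  ready (indeg=0): [2, 5]
  pop 2: indeg[0]->0; indeg[3]->3; indeg[4]->2; indeg[6]->2 | ready=[0, 5] | order so far=[2]
  pop 0: indeg[1]->0; indeg[3]->2 | ready=[1, 5] | order so far=[2, 0]
  pop 1: indeg[4]->1; indeg[6]->1 | ready=[5] | order so far=[2, 0, 1]
  pop 5: indeg[4]->0; indeg[6]->0 | ready=[4, 6] | order so far=[2, 0, 1, 5]
  pop 4: indeg[3]->1 | ready=[6] | order so far=[2, 0, 1, 5, 4]
  pop 6: indeg[3]->0 | ready=[3] | order so far=[2, 0, 1, 5, 4, 6]
  pop 3: no out-edges | ready=[] | order so far=[2, 0, 1, 5, 4, 6, 3]
New canonical toposort: [2, 0, 1, 5, 4, 6, 3]
Compare positions:
  Node 0: index 1 -> 1 (same)
  Node 1: index 2 -> 2 (same)
  Node 2: index 0 -> 0 (same)
  Node 3: index 6 -> 6 (same)
  Node 4: index 3 -> 4 (moved)
  Node 5: index 4 -> 3 (moved)
  Node 6: index 5 -> 5 (same)
Nodes that changed position: 4 5

Answer: 4 5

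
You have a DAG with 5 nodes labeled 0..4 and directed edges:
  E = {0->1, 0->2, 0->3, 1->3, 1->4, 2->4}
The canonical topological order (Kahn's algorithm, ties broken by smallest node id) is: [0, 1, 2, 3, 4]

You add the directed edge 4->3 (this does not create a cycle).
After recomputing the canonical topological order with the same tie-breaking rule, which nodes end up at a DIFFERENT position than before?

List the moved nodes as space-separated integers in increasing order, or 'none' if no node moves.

Answer: 3 4

Derivation:
Old toposort: [0, 1, 2, 3, 4]
Added edge 4->3
Recompute Kahn (smallest-id tiebreak):
  initial in-degrees: [0, 1, 1, 3, 2]
  ready (indeg=0): [0]
  pop 0: indeg[1]->0; indeg[2]->0; indeg[3]->2 | ready=[1, 2] | order so far=[0]
  pop 1: indeg[3]->1; indeg[4]->1 | ready=[2] | order so far=[0, 1]
  pop 2: indeg[4]->0 | ready=[4] | order so far=[0, 1, 2]
  pop 4: indeg[3]->0 | ready=[3] | order so far=[0, 1, 2, 4]
  pop 3: no out-edges | ready=[] | order so far=[0, 1, 2, 4, 3]
New canonical toposort: [0, 1, 2, 4, 3]
Compare positions:
  Node 0: index 0 -> 0 (same)
  Node 1: index 1 -> 1 (same)
  Node 2: index 2 -> 2 (same)
  Node 3: index 3 -> 4 (moved)
  Node 4: index 4 -> 3 (moved)
Nodes that changed position: 3 4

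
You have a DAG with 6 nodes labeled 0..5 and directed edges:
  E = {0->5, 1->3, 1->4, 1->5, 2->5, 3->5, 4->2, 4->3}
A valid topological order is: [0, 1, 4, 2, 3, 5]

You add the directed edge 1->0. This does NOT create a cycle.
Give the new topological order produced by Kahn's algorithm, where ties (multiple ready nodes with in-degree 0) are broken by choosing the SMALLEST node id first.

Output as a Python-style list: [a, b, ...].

Old toposort: [0, 1, 4, 2, 3, 5]
Added edge: 1->0
Position of 1 (1) > position of 0 (0). Must reorder: 1 must now come before 0.
Run Kahn's algorithm (break ties by smallest node id):
  initial in-degrees: [1, 0, 1, 2, 1, 4]
  ready (indeg=0): [1]
  pop 1: indeg[0]->0; indeg[3]->1; indeg[4]->0; indeg[5]->3 | ready=[0, 4] | order so far=[1]
  pop 0: indeg[5]->2 | ready=[4] | order so far=[1, 0]
  pop 4: indeg[2]->0; indeg[3]->0 | ready=[2, 3] | order so far=[1, 0, 4]
  pop 2: indeg[5]->1 | ready=[3] | order so far=[1, 0, 4, 2]
  pop 3: indeg[5]->0 | ready=[5] | order so far=[1, 0, 4, 2, 3]
  pop 5: no out-edges | ready=[] | order so far=[1, 0, 4, 2, 3, 5]
  Result: [1, 0, 4, 2, 3, 5]

Answer: [1, 0, 4, 2, 3, 5]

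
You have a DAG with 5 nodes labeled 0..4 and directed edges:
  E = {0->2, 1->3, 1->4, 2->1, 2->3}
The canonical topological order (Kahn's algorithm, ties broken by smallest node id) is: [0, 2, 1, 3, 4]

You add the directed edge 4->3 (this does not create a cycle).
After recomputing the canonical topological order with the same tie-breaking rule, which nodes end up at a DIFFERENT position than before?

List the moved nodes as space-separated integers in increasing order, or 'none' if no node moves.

Answer: 3 4

Derivation:
Old toposort: [0, 2, 1, 3, 4]
Added edge 4->3
Recompute Kahn (smallest-id tiebreak):
  initial in-degrees: [0, 1, 1, 3, 1]
  ready (indeg=0): [0]
  pop 0: indeg[2]->0 | ready=[2] | order so far=[0]
  pop 2: indeg[1]->0; indeg[3]->2 | ready=[1] | order so far=[0, 2]
  pop 1: indeg[3]->1; indeg[4]->0 | ready=[4] | order so far=[0, 2, 1]
  pop 4: indeg[3]->0 | ready=[3] | order so far=[0, 2, 1, 4]
  pop 3: no out-edges | ready=[] | order so far=[0, 2, 1, 4, 3]
New canonical toposort: [0, 2, 1, 4, 3]
Compare positions:
  Node 0: index 0 -> 0 (same)
  Node 1: index 2 -> 2 (same)
  Node 2: index 1 -> 1 (same)
  Node 3: index 3 -> 4 (moved)
  Node 4: index 4 -> 3 (moved)
Nodes that changed position: 3 4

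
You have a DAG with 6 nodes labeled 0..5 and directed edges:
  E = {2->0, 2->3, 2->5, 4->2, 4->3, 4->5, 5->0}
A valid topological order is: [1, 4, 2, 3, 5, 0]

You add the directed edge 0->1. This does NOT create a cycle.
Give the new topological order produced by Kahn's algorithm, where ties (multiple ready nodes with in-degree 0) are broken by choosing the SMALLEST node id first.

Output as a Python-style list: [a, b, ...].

Old toposort: [1, 4, 2, 3, 5, 0]
Added edge: 0->1
Position of 0 (5) > position of 1 (0). Must reorder: 0 must now come before 1.
Run Kahn's algorithm (break ties by smallest node id):
  initial in-degrees: [2, 1, 1, 2, 0, 2]
  ready (indeg=0): [4]
  pop 4: indeg[2]->0; indeg[3]->1; indeg[5]->1 | ready=[2] | order so far=[4]
  pop 2: indeg[0]->1; indeg[3]->0; indeg[5]->0 | ready=[3, 5] | order so far=[4, 2]
  pop 3: no out-edges | ready=[5] | order so far=[4, 2, 3]
  pop 5: indeg[0]->0 | ready=[0] | order so far=[4, 2, 3, 5]
  pop 0: indeg[1]->0 | ready=[1] | order so far=[4, 2, 3, 5, 0]
  pop 1: no out-edges | ready=[] | order so far=[4, 2, 3, 5, 0, 1]
  Result: [4, 2, 3, 5, 0, 1]

Answer: [4, 2, 3, 5, 0, 1]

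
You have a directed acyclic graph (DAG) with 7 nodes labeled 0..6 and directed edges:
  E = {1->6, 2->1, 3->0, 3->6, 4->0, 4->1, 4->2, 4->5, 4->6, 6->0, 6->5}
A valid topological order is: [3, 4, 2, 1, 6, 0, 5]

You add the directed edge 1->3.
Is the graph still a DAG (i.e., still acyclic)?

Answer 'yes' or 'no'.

Given toposort: [3, 4, 2, 1, 6, 0, 5]
Position of 1: index 3; position of 3: index 0
New edge 1->3: backward (u after v in old order)
Backward edge: old toposort is now invalid. Check if this creates a cycle.
Does 3 already reach 1? Reachable from 3: [0, 3, 5, 6]. NO -> still a DAG (reorder needed).
Still a DAG? yes

Answer: yes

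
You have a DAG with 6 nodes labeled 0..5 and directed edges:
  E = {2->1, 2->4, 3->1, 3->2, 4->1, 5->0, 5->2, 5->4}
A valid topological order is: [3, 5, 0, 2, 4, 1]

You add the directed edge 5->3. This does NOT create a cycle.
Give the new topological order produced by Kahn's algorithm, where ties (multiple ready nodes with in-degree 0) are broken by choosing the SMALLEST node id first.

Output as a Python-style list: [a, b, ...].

Answer: [5, 0, 3, 2, 4, 1]

Derivation:
Old toposort: [3, 5, 0, 2, 4, 1]
Added edge: 5->3
Position of 5 (1) > position of 3 (0). Must reorder: 5 must now come before 3.
Run Kahn's algorithm (break ties by smallest node id):
  initial in-degrees: [1, 3, 2, 1, 2, 0]
  ready (indeg=0): [5]
  pop 5: indeg[0]->0; indeg[2]->1; indeg[3]->0; indeg[4]->1 | ready=[0, 3] | order so far=[5]
  pop 0: no out-edges | ready=[3] | order so far=[5, 0]
  pop 3: indeg[1]->2; indeg[2]->0 | ready=[2] | order so far=[5, 0, 3]
  pop 2: indeg[1]->1; indeg[4]->0 | ready=[4] | order so far=[5, 0, 3, 2]
  pop 4: indeg[1]->0 | ready=[1] | order so far=[5, 0, 3, 2, 4]
  pop 1: no out-edges | ready=[] | order so far=[5, 0, 3, 2, 4, 1]
  Result: [5, 0, 3, 2, 4, 1]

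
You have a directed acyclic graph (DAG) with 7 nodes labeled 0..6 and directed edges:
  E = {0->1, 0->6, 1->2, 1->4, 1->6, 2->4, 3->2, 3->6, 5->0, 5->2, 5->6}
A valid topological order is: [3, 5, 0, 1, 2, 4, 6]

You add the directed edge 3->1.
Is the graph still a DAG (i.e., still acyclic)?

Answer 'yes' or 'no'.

Answer: yes

Derivation:
Given toposort: [3, 5, 0, 1, 2, 4, 6]
Position of 3: index 0; position of 1: index 3
New edge 3->1: forward
Forward edge: respects the existing order. Still a DAG, same toposort still valid.
Still a DAG? yes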